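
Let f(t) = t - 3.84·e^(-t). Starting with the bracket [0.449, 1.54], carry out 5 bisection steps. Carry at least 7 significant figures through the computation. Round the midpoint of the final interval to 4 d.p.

1.1820

f(0.449000) = -2.001942, f(1.540000) = 0.716777 (opposite signs)
step 1: m = 0.994500, f(m) = -0.425948 < 0 → root in [0.994500, 1.540000]
step 2: m = 1.267250, f(m) = 0.185887 > 0 → root in [0.994500, 1.267250]
step 3: m = 1.130875, f(m) = -0.108488 < 0 → root in [1.130875, 1.267250]
step 4: m = 1.199063, f(m) = 0.041392 > 0 → root in [1.130875, 1.199063]
step 5: m = 1.164969, f(m) = -0.032852 < 0 → root in [1.164969, 1.199063]
Midpoint of [1.164969, 1.199063] = 1.182016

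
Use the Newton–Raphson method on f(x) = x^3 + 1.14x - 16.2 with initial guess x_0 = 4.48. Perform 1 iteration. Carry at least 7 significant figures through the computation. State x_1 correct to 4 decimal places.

3.1952

f'(x) = 3x^2 + 1.14
x_0 = 4.480000: f = 78.822592, f' = 61.351200 → x_1 = 4.480000 - (78.822592)/(61.351200) = 3.195223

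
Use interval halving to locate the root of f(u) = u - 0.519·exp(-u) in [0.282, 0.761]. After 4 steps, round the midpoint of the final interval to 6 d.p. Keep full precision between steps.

0.356844

f(0.282000) = -0.109468, f(0.761000) = 0.518524 (opposite signs)
step 1: m = 0.521500, f(m) = 0.213406 > 0 → root in [0.282000, 0.521500]
step 2: m = 0.401750, f(m) = 0.054462 > 0 → root in [0.282000, 0.401750]
step 3: m = 0.341875, f(m) = -0.026842 < 0 → root in [0.341875, 0.401750]
step 4: m = 0.371812, f(m) = 0.013971 > 0 → root in [0.341875, 0.371812]
Midpoint of [0.341875, 0.371812] = 0.356844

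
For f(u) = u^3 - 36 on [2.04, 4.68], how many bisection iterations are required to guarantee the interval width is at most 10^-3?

Initial width b − a = 4.68 − 2.04 = 2.640000.
After n steps the width is (b−a)/2^n; need (b−a)/2^n ≤ 10^-3.
So n ≥ log₂(2.640000/10^-3) = log₂(2640.0000) ≈ 11.3663.
Hence n = 12.

12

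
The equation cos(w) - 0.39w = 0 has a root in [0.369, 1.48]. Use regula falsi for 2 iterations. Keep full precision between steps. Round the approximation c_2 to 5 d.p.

1.11621

f(0.369000) = 0.788778, f(1.480000) = -0.486528
step 1: c = 1.056155, f(c) = 0.080323 > 0 → new bracket [1.056155, 1.480000]
step 2: c = 1.116213, f(c) = 0.003764 > 0 → new bracket [1.116213, 1.480000]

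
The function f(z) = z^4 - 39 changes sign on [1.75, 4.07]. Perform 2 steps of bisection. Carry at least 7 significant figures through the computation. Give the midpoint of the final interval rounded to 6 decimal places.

f(1.750000) = -29.621094, f(4.070000) = 235.395912 (opposite signs)
step 1: m = 2.910000, f(m) = 32.708718 > 0 → root in [1.750000, 2.910000]
step 2: m = 2.330000, f(m) = -9.527045 < 0 → root in [2.330000, 2.910000]
Midpoint of [2.330000, 2.910000] = 2.620000

2.620000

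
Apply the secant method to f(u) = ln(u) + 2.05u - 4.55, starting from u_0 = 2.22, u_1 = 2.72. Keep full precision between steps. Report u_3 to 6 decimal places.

Secant update: u_(k+1) = u_k − f(u_k)·(u_k − u_(k-1))/(f(u_k) − f(u_(k-1))).
f(u_0) = 0.798507, f(u_1) = 2.026632
u_2 = 2.720000 - (2.026632)·(2.720000 - 2.220000)/(2.026632 - (0.798507)) = 1.894908; f(u_2) = -0.026268
u_3 = 1.894908 - (-0.026268)·(1.894908 - 2.720000)/(-0.026268 - (2.026632)) = 1.905466; f(u_3) = 0.000931

1.905466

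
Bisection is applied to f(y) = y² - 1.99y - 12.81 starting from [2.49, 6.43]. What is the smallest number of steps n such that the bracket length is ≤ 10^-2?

9

Initial width b − a = 6.43 − 2.49 = 3.940000.
After n steps the width is (b−a)/2^n; need (b−a)/2^n ≤ 10^-2.
So n ≥ log₂(3.940000/10^-2) = log₂(394.0000) ≈ 8.6221.
Hence n = 9.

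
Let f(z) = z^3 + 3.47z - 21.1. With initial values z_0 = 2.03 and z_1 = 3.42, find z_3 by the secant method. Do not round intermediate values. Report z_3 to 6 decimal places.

f(z_0) = -5.690473, f(z_1) = 30.769088
z_2 = 3.420000 - (30.769088)·(3.420000 - 2.030000)/(30.769088 - (-5.690473)) = 2.246946; f(z_2) = -1.958791
z_3 = 2.246946 - (-1.958791)·(2.246946 - 3.420000)/(-1.958791 - (30.769088)) = 2.317154; f(z_3) = -0.618200

2.317154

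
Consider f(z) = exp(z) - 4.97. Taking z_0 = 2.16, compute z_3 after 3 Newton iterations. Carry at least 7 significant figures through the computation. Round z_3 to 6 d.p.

1.603452

f'(z) = exp(z)
z_0 = 2.160000: f = 3.701138, f' = 8.671138 → z_1 = 2.160000 - (3.701138)/(8.671138) = 1.733166
z_1 = 1.733166: f = 0.688540, f' = 5.658540 → z_2 = 1.733166 - (0.688540)/(5.658540) = 1.611484
z_2 = 1.611484: f = 0.040243, f' = 5.010243 → z_3 = 1.611484 - (0.040243)/(5.010243) = 1.603452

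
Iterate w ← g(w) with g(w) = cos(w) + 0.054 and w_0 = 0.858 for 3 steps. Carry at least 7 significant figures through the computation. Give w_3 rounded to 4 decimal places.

w_1 = g(0.858000) = 0.707952
w_2 = g(0.707952) = 0.813695
w_3 = g(0.813695) = 0.740817

0.7408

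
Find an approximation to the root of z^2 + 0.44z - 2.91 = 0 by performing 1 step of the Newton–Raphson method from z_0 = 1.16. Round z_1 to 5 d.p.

1.54188

f'(z) = 2z + 0.44
z_0 = 1.160000: f = -1.054000, f' = 2.760000 → z_1 = 1.160000 - (-1.054000)/(2.760000) = 1.541884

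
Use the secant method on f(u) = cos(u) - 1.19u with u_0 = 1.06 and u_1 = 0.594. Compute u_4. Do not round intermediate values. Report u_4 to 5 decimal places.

0.66255

Secant update: u_(k+1) = u_k − f(u_k)·(u_k − u_(k-1))/(f(u_k) − f(u_(k-1))).
f(u_0) = -0.772528, f(u_1) = 0.121849
u_2 = 0.594000 - (0.121849)·(0.594000 - 1.060000)/(0.121849 - (-0.772528)) = 0.657487; f(u_2) = 0.009121
u_3 = 0.657487 - (0.009121)·(0.657487 - 0.594000)/(0.009121 - (0.121849)) = 0.662624; f(u_3) = -0.000142
u_4 = 0.662624 - (-0.000142)·(0.662624 - 0.657487)/(-0.000142 - (0.009121)) = 0.662545; f(u_4) = 0.000000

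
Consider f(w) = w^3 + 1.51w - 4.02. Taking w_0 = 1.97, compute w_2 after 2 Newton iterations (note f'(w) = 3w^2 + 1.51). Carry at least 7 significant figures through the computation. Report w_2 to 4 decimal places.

Newton update: w ← w − f(w)/f'(w).
w_0 = 1.970000: f = 6.600073, f' = 13.152700 → w_1 = 1.970000 - (6.600073)/(13.152700) = 1.468196
w_1 = 1.468196: f = 1.361821, f' = 7.976801 → w_2 = 1.468196 - (1.361821)/(7.976801) = 1.297474

1.2975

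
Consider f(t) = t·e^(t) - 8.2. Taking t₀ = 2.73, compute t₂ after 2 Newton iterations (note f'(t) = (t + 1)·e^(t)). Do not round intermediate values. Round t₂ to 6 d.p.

t_0 = 2.730000: f = 33.658782, f' = 57.191669 → t_1 = 2.730000 - (33.658782)/(57.191669) = 2.141474
t_1 = 2.141474: f = 10.028174, f' = 26.740150 → t_2 = 2.141474 - (10.028174)/(26.740150) = 1.766451

1.766451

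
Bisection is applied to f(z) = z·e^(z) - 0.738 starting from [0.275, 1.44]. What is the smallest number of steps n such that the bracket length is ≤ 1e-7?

24

Initial width b − a = 1.44 − 0.275 = 1.165000.
After n steps the width is (b−a)/2^n; need (b−a)/2^n ≤ 1e-7.
So n ≥ log₂(1.165000/1e-7) = log₂(11650000.0000) ≈ 23.4738.
Hence n = 24.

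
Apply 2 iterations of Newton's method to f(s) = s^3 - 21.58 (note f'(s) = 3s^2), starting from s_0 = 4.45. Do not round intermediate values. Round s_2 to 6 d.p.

s_0 = 4.450000: f = 66.541125, f' = 59.407500 → s_1 = 4.450000 - (66.541125)/(59.407500) = 3.329920
s_1 = 3.329920: f = 15.343391, f' = 33.265111 → s_2 = 3.329920 - (15.343391)/(33.265111) = 2.868675

2.868675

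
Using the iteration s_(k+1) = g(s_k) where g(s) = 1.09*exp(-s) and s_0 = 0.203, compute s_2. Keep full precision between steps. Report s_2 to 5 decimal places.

s_1 = g(0.203000) = 0.889743
s_2 = g(0.889743) = 0.447730

0.44773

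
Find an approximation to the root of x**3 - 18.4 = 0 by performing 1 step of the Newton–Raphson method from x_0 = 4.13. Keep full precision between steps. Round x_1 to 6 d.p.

3.112914

f'(x) = 3x**2
x_0 = 4.130000: f = 52.044997, f' = 51.170700 → x_1 = 4.130000 - (52.044997)/(51.170700) = 3.112914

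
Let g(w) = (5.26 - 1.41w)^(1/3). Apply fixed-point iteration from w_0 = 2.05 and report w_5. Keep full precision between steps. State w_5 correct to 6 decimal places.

1.471062

w_1 = g(2.050000) = 1.333170
w_2 = g(1.333170) = 1.500774
w_3 = g(1.500774) = 1.464952
w_4 = g(1.464952) = 1.472755
w_5 = g(1.472755) = 1.471062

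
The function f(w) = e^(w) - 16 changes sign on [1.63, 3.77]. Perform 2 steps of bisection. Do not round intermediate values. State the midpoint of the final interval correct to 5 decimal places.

f(1.630000) = -10.896125, f(3.770000) = 27.380065 (opposite signs)
step 1: m = 2.700000, f(m) = -1.120268 < 0 → root in [2.700000, 3.770000]
step 2: m = 3.235000, f(m) = 9.406372 > 0 → root in [2.700000, 3.235000]
Midpoint of [2.700000, 3.235000] = 2.967500

2.96750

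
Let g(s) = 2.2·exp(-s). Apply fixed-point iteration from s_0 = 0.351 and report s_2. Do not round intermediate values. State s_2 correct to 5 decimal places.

s_1 = g(0.351000) = 1.548764
s_2 = g(1.548764) = 0.467523

0.46752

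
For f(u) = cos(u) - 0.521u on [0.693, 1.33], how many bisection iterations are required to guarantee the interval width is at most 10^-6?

20

Initial width b − a = 1.33 − 0.693 = 0.637000.
After n steps the width is (b−a)/2^n; need (b−a)/2^n ≤ 10^-6.
So n ≥ log₂(0.637000/10^-6) = log₂(637000.0000) ≈ 19.2809.
Hence n = 20.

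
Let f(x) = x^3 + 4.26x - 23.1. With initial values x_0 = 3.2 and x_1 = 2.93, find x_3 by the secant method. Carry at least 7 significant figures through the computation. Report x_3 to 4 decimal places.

f(x_0) = 23.300000, f(x_1) = 14.535557
x_2 = 2.930000 - (14.535557)·(2.930000 - 3.200000)/(14.535557 - (23.300000)) = 2.482213; f(x_2) = 2.768097
x_3 = 2.482213 - (2.768097)·(2.482213 - 2.930000)/(2.768097 - (14.535557)) = 2.376879; f(x_3) = 0.453813

2.3769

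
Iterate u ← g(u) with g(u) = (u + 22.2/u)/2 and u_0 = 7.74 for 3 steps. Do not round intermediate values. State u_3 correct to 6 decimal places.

u_1 = g(7.740000) = 5.304109
u_2 = g(5.304109) = 4.744772
u_3 = g(4.744772) = 4.711803

4.711803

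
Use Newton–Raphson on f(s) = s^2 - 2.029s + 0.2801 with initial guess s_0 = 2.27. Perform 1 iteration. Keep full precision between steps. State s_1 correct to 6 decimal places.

f'(s) = 2s - 2.029
s_0 = 2.270000: f = 0.827170, f' = 2.511000 → s_1 = 2.270000 - (0.827170)/(2.511000) = 1.940581

1.940581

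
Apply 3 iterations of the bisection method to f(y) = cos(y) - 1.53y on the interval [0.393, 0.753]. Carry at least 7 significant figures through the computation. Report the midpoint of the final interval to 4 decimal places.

0.5505

f(0.393000) = 0.322474, f(0.753000) = -0.422449 (opposite signs)
step 1: m = 0.573000, f(m) = -0.036412 < 0 → root in [0.393000, 0.573000]
step 2: m = 0.483000, f(m) = 0.146616 > 0 → root in [0.483000, 0.573000]
step 3: m = 0.528000, f(m) = 0.055976 > 0 → root in [0.528000, 0.573000]
Midpoint of [0.528000, 0.573000] = 0.550500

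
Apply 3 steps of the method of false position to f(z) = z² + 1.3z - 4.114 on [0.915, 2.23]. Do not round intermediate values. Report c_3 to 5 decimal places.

1.47772

f(0.915000) = -2.087275, f(2.230000) = 3.757900
step 1: c = 1.384578, f(c) = -0.396992 < 0 → new bracket [1.384578, 2.230000]
step 2: c = 1.465357, f(c) = -0.061767 < 0 → new bracket [1.465357, 2.230000]
step 3: c = 1.477721, f(c) = -0.009302 < 0 → new bracket [1.477721, 2.230000]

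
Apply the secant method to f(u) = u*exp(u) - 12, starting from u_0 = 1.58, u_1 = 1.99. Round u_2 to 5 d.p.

f(u_0) = -4.329170, f(u_1) = 2.557912
u_2 = 1.990000 - (2.557912)·(1.990000 - 1.580000)/(2.557912 - (-4.329170)) = 1.837723; f(u_2) = -0.455024

1.83772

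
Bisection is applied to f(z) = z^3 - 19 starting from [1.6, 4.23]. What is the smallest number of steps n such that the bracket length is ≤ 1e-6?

Initial width b − a = 4.23 − 1.6 = 2.630000.
After n steps the width is (b−a)/2^n; need (b−a)/2^n ≤ 1e-6.
So n ≥ log₂(2.630000/1e-6) = log₂(2630000.0000) ≈ 21.3266.
Hence n = 22.

22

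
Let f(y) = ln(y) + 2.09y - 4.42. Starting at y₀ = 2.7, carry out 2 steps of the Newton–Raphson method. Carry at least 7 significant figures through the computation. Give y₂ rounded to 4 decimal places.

Newton update: y ← y − f(y)/f'(y).
f'(y) = 1/y + 2.09
y_0 = 2.700000: f = 2.216252, f' = 2.460370 → y_1 = 2.700000 - (2.216252)/(2.460370) = 1.799220
y_1 = 1.799220: f = -0.072276, f' = 2.645796 → y_2 = 1.799220 - (-0.072276)/(2.645796) = 1.826538

1.8265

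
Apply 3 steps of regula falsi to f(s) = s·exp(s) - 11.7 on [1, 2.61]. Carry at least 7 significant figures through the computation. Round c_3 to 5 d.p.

f(1.000000) = -8.981718, f(2.610000) = 23.793523
step 1: c = 1.441204, f(c) = -5.609788 < 0 → new bracket [1.441204, 2.610000]
step 2: c = 1.664196, f(c) = -2.910676 < 0 → new bracket [1.664196, 2.610000]
step 3: c = 1.767286, f(c) = -1.352651 < 0 → new bracket [1.767286, 2.610000]

1.76729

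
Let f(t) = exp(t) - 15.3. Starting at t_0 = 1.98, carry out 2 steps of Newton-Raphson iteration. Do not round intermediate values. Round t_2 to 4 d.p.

Newton update: t ← t − f(t)/f'(t).
f'(t) = exp(t)
t_0 = 1.980000: f = -8.057257, f' = 7.242743 → t_1 = 1.980000 - (-8.057257)/(7.242743) = 3.092459
t_1 = 3.092459: f = 6.731193, f' = 22.031193 → t_2 = 3.092459 - (6.731193)/(22.031193) = 2.786929

2.7869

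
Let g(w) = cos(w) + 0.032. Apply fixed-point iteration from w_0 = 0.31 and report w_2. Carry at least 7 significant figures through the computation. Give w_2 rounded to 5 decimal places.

0.58542

w_1 = g(0.310000) = 0.984334
w_2 = g(0.984334) = 0.585418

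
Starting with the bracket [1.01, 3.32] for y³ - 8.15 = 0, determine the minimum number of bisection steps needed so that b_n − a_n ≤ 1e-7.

25

Initial width b − a = 3.32 − 1.01 = 2.310000.
After n steps the width is (b−a)/2^n; need (b−a)/2^n ≤ 1e-7.
So n ≥ log₂(2.310000/1e-7) = log₂(23100000.0000) ≈ 24.4614.
Hence n = 25.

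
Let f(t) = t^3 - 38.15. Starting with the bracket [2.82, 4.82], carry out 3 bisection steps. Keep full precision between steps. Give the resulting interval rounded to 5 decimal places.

[3.32000, 3.57000]

f(2.820000) = -15.724232, f(4.820000) = 73.830168 (opposite signs)
step 1: m = 3.820000, f(m) = 17.592968 > 0 → root in [2.820000, 3.820000]
step 2: m = 3.320000, f(m) = -1.555632 < 0 → root in [3.320000, 3.820000]
step 3: m = 3.570000, f(m) = 7.349293 > 0 → root in [3.320000, 3.570000]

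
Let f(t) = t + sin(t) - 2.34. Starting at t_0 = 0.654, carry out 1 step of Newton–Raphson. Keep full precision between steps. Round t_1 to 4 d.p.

1.2548

Newton update: t ← t − f(t)/f'(t).
f'(t) = 1 + cos(t)
t_0 = 0.654000: f = -1.077634, f' = 1.793657 → t_1 = 0.654000 - (-1.077634)/(1.793657) = 1.254803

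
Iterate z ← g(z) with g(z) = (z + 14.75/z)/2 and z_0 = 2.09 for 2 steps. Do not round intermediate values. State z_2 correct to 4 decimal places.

z_1 = g(2.090000) = 4.573708
z_2 = g(4.573708) = 3.899331

3.8993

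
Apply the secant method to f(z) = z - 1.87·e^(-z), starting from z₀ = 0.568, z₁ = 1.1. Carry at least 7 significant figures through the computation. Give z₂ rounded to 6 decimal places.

0.837875

f(z_0) = -0.491650, f(z_1) = 0.477531
z_2 = 1.100000 - (0.477531)·(1.100000 - 0.568000)/(0.477531 - (-0.491650)) = 0.837875; f(z_2) = 0.028859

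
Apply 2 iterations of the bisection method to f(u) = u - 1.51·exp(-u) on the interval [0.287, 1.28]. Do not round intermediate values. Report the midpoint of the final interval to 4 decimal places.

0.6594

f(0.287000) = -0.846273, f(1.280000) = 0.860164 (opposite signs)
step 1: m = 0.783500, f(m) = 0.093725 > 0 → root in [0.287000, 0.783500]
step 2: m = 0.535250, f(m) = -0.348890 < 0 → root in [0.535250, 0.783500]
Midpoint of [0.535250, 0.783500] = 0.659375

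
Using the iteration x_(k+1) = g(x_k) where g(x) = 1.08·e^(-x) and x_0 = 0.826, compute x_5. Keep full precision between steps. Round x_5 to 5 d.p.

0.57952

x_1 = g(0.826000) = 0.472821
x_2 = g(0.472821) = 0.673101
x_3 = g(0.673101) = 0.550934
x_4 = g(0.550934) = 0.622524
x_5 = g(0.622524) = 0.579515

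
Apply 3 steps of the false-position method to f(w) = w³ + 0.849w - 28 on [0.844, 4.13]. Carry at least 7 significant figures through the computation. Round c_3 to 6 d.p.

f(0.844000) = -26.682232, f(4.130000) = 45.951367
step 1: c = 2.051125, f(c) = -17.629282 < 0 → new bracket [2.051125, 4.130000]
step 2: c = 2.627543, f(c) = -7.628695 < 0 → new bracket [2.627543, 4.130000]
step 3: c = 2.841462, f(c) = -2.645893 < 0 → new bracket [2.841462, 4.130000]

2.841462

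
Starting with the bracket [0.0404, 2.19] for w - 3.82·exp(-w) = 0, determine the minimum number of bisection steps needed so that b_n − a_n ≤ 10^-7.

Initial width b − a = 2.19 − 0.0404 = 2.149600.
After n steps the width is (b−a)/2^n; need (b−a)/2^n ≤ 10^-7.
So n ≥ log₂(2.149600/10^-7) = log₂(21496000.0000) ≈ 24.3576.
Hence n = 25.

25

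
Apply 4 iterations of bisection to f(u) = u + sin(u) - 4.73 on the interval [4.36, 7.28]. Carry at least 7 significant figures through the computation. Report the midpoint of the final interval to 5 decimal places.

f(4.360000) = -1.308551, f(7.280000) = 3.389746 (opposite signs)
step 1: m = 5.820000, f(m) = 0.643200 > 0 → root in [4.360000, 5.820000]
step 2: m = 5.090000, f(m) = -0.569548 < 0 → root in [5.090000, 5.820000]
step 3: m = 5.455000, f(m) = -0.011705 < 0 → root in [5.455000, 5.820000]
step 4: m = 5.637500, f(m) = 0.305754 > 0 → root in [5.455000, 5.637500]
Midpoint of [5.455000, 5.637500] = 5.546250

5.54625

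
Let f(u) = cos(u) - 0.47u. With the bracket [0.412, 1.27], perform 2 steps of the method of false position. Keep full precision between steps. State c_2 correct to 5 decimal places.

f(0.412000) = 0.722682, f(1.270000) = -0.300619
step 1: c = 1.017942, f(c) = 0.046686 > 0 → new bracket [1.017942, 1.270000]
step 2: c = 1.051824, f(c) = 0.001630 > 0 → new bracket [1.051824, 1.270000]

1.05182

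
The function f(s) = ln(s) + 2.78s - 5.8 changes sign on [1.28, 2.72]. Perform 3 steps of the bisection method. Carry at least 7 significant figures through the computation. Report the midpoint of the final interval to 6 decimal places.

1.910000

f(1.280000) = -1.994740, f(2.720000) = 2.762232 (opposite signs)
step 1: m = 2.000000, f(m) = 0.453147 > 0 → root in [1.280000, 2.000000]
step 2: m = 1.640000, f(m) = -0.746104 < 0 → root in [1.640000, 2.000000]
step 3: m = 1.820000, f(m) = -0.141563 < 0 → root in [1.820000, 2.000000]
Midpoint of [1.820000, 2.000000] = 1.910000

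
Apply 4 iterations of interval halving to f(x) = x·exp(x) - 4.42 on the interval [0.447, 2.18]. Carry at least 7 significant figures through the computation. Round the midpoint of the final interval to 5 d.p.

f(0.447000) = -3.721064, f(2.180000) = 14.864948 (opposite signs)
step 1: m = 1.313500, f(m) = 0.465127 > 0 → root in [0.447000, 1.313500]
step 2: m = 0.880250, f(m) = -2.297275 < 0 → root in [0.880250, 1.313500]
step 3: m = 1.096875, f(m) = -1.135087 < 0 → root in [1.096875, 1.313500]
step 4: m = 1.205188, f(m) = -0.397826 < 0 → root in [1.205188, 1.313500]
Midpoint of [1.205188, 1.313500] = 1.259344

1.25934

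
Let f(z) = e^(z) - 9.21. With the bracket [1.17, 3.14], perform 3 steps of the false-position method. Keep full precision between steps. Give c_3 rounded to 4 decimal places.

f(1.170000) = -5.988007, f(3.140000) = 13.893867
step 1: c = 1.763323, f(c) = -3.378215 < 0 → new bracket [1.763323, 3.140000]
step 2: c = 2.032585, f(c) = -1.576207 < 0 → new bracket [2.032585, 3.140000]
step 3: c = 2.145417, f(c) = -0.664400 < 0 → new bracket [2.145417, 3.140000]

2.1454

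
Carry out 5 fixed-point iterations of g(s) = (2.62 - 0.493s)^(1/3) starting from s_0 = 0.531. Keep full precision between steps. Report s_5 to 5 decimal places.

s_1 = g(0.531000) = 1.331051
s_2 = g(1.331051) = 1.252272
s_3 = g(1.252272) = 1.260473
s_4 = g(1.260473) = 1.259624
s_5 = g(1.259624) = 1.259712

1.25971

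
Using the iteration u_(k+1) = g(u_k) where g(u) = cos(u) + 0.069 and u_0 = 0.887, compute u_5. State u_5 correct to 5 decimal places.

0.76101

u_1 = g(0.887000) = 0.700740
u_2 = g(0.700740) = 0.833365
u_3 = g(0.833365) = 0.741389
u_4 = g(0.741389) = 0.806531
u_5 = g(0.806531) = 0.761007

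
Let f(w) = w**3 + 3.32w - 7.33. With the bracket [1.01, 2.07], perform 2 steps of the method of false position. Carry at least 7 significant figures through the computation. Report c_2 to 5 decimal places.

f(1.010000) = -2.946499, f(2.070000) = 8.412143
step 1: c = 1.284970, f(c) = -0.942222 < 0 → new bracket [1.284970, 2.070000]
step 2: c = 1.364043, f(c) = -0.263424 < 0 → new bracket [1.364043, 2.070000]

1.36404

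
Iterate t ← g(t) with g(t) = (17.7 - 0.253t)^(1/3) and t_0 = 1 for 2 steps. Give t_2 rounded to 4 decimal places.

2.5735

t_1 = g(1.000000) = 2.593623
t_2 = g(2.593623) = 2.573489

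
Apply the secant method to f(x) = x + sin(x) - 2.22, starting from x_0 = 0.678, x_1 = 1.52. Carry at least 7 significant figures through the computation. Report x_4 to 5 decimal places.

1.26616

Secant update: x_(k+1) = x_k − f(x_k)·(x_k − x_(k-1))/(f(x_k) − f(x_(k-1))).
f(x_0) = -0.914763, f(x_1) = 0.298710
x_2 = 1.520000 - (0.298710)·(1.520000 - 0.678000)/(0.298710 - (-0.914763)) = 1.312732; f(x_2) = 0.059618
x_3 = 1.312732 - (0.059618)·(1.312732 - 1.520000)/(0.059618 - (0.298710)) = 1.261050; f(x_3) = -0.006540
x_4 = 1.261050 - (-0.006540)·(1.261050 - 1.312732)/(-0.006540 - (0.059618)) = 1.266158; f(x_4) = 0.000114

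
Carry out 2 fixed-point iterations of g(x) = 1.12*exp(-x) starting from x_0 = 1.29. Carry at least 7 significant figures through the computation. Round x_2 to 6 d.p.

0.822856

x_1 = g(1.290000) = 0.308303
x_2 = g(0.308303) = 0.822856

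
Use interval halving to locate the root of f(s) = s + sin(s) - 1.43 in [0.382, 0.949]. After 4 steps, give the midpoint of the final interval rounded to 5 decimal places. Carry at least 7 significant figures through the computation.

f(0.382000) = -0.675223, f(0.949000) = 0.331833 (opposite signs)
step 1: m = 0.665500, f(m) = -0.147047 < 0 → root in [0.665500, 0.949000]
step 2: m = 0.807250, f(m) = 0.099638 > 0 → root in [0.665500, 0.807250]
step 3: m = 0.736375, f(m) = -0.022018 < 0 → root in [0.736375, 0.807250]
step 4: m = 0.771813, f(m) = 0.039248 > 0 → root in [0.736375, 0.771813]
Midpoint of [0.736375, 0.771813] = 0.754094

0.75409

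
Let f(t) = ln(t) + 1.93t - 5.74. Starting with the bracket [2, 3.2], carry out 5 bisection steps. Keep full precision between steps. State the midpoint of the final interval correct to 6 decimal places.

2.506250

f(2.000000) = -1.186853, f(3.200000) = 1.599151 (opposite signs)
step 1: m = 2.600000, f(m) = 0.233511 > 0 → root in [2.000000, 2.600000]
step 2: m = 2.300000, f(m) = -0.468091 < 0 → root in [2.300000, 2.600000]
step 3: m = 2.450000, f(m) = -0.115412 < 0 → root in [2.450000, 2.600000]
step 4: m = 2.525000, f(m) = 0.059491 > 0 → root in [2.450000, 2.525000]
step 5: m = 2.487500, f(m) = -0.027847 < 0 → root in [2.487500, 2.525000]
Midpoint of [2.487500, 2.525000] = 2.506250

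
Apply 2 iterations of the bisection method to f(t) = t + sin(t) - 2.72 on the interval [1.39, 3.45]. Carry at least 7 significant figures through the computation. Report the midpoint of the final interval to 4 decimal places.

f(1.390000) = -0.346299, f(3.450000) = 0.426458 (opposite signs)
step 1: m = 2.420000, f(m) = 0.360581 > 0 → root in [1.390000, 2.420000]
step 2: m = 1.905000, f(m) = 0.129672 > 0 → root in [1.390000, 1.905000]
Midpoint of [1.390000, 1.905000] = 1.647500

1.6475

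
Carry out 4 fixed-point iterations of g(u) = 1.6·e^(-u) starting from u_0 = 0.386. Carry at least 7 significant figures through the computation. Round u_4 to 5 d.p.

0.62932

u_1 = g(0.386000) = 1.087633
u_2 = g(1.087633) = 0.539221
u_3 = g(0.539221) = 0.933124
u_4 = g(0.933124) = 0.629317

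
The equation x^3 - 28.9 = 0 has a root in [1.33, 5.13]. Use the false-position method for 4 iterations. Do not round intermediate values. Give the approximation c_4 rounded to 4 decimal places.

False-position update: c = (a·f(b) − b·f(a))/(f(b) − f(a)); replace the endpoint whose sign matches f(c).
f(1.330000) = -26.547363, f(5.130000) = 106.105697
step 1: c = 2.090480, f(c) = -19.764381 < 0 → new bracket [2.090480, 5.130000]
step 2: c = 2.567752, f(c) = -11.969919 < 0 → new bracket [2.567752, 5.130000]
step 3: c = 2.827500, f(c) = -6.294836 < 0 → new bracket [2.827500, 5.130000]
step 4: c = 2.956448, f(c) = -3.058917 < 0 → new bracket [2.956448, 5.130000]

2.9564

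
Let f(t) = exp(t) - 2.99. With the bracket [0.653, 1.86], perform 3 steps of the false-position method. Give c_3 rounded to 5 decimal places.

f(0.653000) = -1.068704, f(1.860000) = 3.433737
step 1: c = 0.939495, f(c) = -0.431312 < 0 → new bracket [0.939495, 1.860000]
step 2: c = 1.042217, f(c) = -0.154505 < 0 → new bracket [1.042217, 1.860000]
step 3: c = 1.077429, f(c) = -0.052881 < 0 → new bracket [1.077429, 1.860000]

1.07743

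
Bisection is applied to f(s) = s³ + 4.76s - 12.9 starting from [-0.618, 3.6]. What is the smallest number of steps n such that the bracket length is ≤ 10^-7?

Initial width b − a = 3.6 − -0.618 = 4.218000.
After n steps the width is (b−a)/2^n; need (b−a)/2^n ≤ 10^-7.
So n ≥ log₂(4.218000/10^-7) = log₂(42180000.0000) ≈ 25.3301.
Hence n = 26.

26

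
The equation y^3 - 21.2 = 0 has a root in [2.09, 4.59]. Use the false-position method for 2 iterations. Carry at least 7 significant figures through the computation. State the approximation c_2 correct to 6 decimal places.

f(2.090000) = -12.070671, f(4.590000) = 75.502579
step 1: c = 2.434588, f(c) = -6.769667 < 0 → new bracket [2.434588, 4.590000]
step 2: c = 2.611943, f(c) = -3.380678 < 0 → new bracket [2.611943, 4.590000]

2.611943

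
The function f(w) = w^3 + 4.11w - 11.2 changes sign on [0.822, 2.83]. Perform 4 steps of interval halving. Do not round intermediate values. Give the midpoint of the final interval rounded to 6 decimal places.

f(0.822000) = -7.266168, f(2.830000) = 23.096487 (opposite signs)
step 1: m = 1.826000, f(m) = 2.393248 > 0 → root in [0.822000, 1.826000]
step 2: m = 1.324000, f(m) = -3.437420 < 0 → root in [1.324000, 1.826000]
step 3: m = 1.575000, f(m) = -0.819766 < 0 → root in [1.575000, 1.826000]
step 4: m = 1.700500, f(m) = 0.706391 > 0 → root in [1.575000, 1.700500]
Midpoint of [1.575000, 1.700500] = 1.637750

1.637750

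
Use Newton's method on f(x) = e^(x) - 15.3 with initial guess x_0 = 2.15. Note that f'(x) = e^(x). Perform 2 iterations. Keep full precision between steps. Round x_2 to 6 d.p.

Newton update: x ← x − f(x)/f'(x).
x_0 = 2.150000: f = -6.715142, f' = 8.584858 → x_1 = 2.150000 - (-6.715142)/(8.584858) = 2.932208
x_1 = 2.932208: f = 3.469020, f' = 18.769020 → x_2 = 2.932208 - (3.469020)/(18.769020) = 2.747381

2.747381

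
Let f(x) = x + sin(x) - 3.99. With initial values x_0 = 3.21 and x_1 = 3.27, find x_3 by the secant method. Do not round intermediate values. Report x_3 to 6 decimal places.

4.119912

f(x_0) = -0.848354, f(x_1) = -0.848055
x_2 = 3.270000 - (-0.848055)·(3.270000 - 3.210000)/(-0.848055 - (-0.848354)) = 173.310671; f(x_2) = 168.821125
x_3 = 173.310671 - (168.821125)·(173.310671 - 3.270000)/(168.821125 - (-0.848055)) = 4.119912; f(x_3) = -0.699648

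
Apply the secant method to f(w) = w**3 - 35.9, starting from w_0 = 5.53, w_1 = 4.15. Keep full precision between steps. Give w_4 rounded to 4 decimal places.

f(w_0) = 133.212377, f(w_1) = 35.573375
w_2 = 4.150000 - (35.573375)·(4.150000 - 5.530000)/(35.573375 - (133.212377)) = 3.647217; f(w_2) = 12.615969
w_3 = 3.647217 - (12.615969)·(3.647217 - 4.150000)/(12.615969 - (35.573375)) = 3.370918; f(w_3) = 2.404044
w_4 = 3.370918 - (2.404044)·(3.370918 - 3.647217)/(2.404044 - (12.615969)) = 3.305873; f(w_4) = 0.229220

3.3059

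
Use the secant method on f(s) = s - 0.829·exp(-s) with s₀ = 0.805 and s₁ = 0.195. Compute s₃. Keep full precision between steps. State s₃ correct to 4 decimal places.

f(s_0) = 0.434364, f(s_1) = -0.487130
s_2 = 0.195000 - (-0.487130)·(0.195000 - 0.805000)/(-0.487130 - (0.434364)) = 0.517465; f(s_2) = 0.023356
s_3 = 0.517465 - (0.023356)·(0.517465 - 0.195000)/(0.023356 - (-0.487130)) = 0.502711; f(s_3) = 0.001259

0.5027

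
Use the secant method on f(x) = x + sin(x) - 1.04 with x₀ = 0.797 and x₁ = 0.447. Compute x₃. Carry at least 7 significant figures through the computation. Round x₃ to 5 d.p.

0.53244

f(x_0) = 0.472263, f(x_1) = -0.160738
x_2 = 0.447000 - (-0.160738)·(0.447000 - 0.797000)/(-0.160738 - (0.472263)) = 0.535875; f(x_2) = 0.006469
x_3 = 0.535875 - (0.006469)·(0.535875 - 0.447000)/(0.006469 - (-0.160738)) = 0.532437; f(x_3) = 0.000071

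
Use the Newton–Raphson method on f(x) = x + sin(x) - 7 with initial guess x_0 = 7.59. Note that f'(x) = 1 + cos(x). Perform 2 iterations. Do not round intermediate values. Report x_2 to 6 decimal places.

6.642009

x_0 = 7.590000: f = 1.555359, f' = 1.260926 → x_1 = 7.590000 - (1.555359)/(1.260926) = 6.356495
x_1 = 6.356495: f = -0.570261, f' = 1.997314 → x_2 = 6.356495 - (-0.570261)/(1.997314) = 6.642009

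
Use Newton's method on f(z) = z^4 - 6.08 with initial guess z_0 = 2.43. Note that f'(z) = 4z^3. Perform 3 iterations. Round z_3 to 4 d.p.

1.5770

Newton update: z ← z − f(z)/f'(z).
z_0 = 2.430000: f = 28.787844, f' = 57.395628 → z_1 = 2.430000 - (28.787844)/(57.395628) = 1.928431
z_1 = 1.928431: f = 7.749828, f' = 28.686171 → z_2 = 1.928431 - (7.749828)/(28.686171) = 1.658272
z_2 = 1.658272: f = 1.481770, f' = 18.240116 → z_3 = 1.658272 - (1.481770)/(18.240116) = 1.577036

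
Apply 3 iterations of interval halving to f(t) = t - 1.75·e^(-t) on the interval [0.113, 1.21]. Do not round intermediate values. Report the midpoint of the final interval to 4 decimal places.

0.7301

f(0.113000) = -1.450014, f(1.210000) = 0.688155 (opposite signs)
step 1: m = 0.661500, f(m) = -0.241634 < 0 → root in [0.661500, 1.210000]
step 2: m = 0.935750, f(m) = 0.249240 > 0 → root in [0.661500, 0.935750]
step 3: m = 0.798625, f(m) = 0.011217 > 0 → root in [0.661500, 0.798625]
Midpoint of [0.661500, 0.798625] = 0.730062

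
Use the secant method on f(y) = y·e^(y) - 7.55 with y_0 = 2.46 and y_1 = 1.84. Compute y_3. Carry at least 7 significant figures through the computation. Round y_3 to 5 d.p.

1.59130

f(y_0) = 21.243836, f(y_1) = 4.035630
y_2 = 1.840000 - (4.035630)·(1.840000 - 2.460000)/(4.035630 - (21.243836)) = 1.694599; f(y_2) = 1.676180
y_3 = 1.694599 - (1.676180)·(1.694599 - 1.840000)/(1.676180 - (4.035630)) = 1.591304; f(y_3) = 0.263543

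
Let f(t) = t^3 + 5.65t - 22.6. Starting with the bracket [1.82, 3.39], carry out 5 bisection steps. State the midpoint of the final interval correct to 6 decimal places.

2.187969

f(1.820000) = -6.288432, f(3.390000) = 35.511719 (opposite signs)
step 1: m = 2.605000, f(m) = 9.795845 > 0 → root in [1.820000, 2.605000]
step 2: m = 2.212500, f(m) = 0.731158 > 0 → root in [1.820000, 2.212500]
step 3: m = 2.016250, f(m) = -3.011599 < 0 → root in [2.016250, 2.212500]
step 4: m = 2.114375, f(m) = -1.201295 < 0 → root in [2.114375, 2.212500]
step 5: m = 2.163437, f(m) = -0.250692 < 0 → root in [2.163437, 2.212500]
Midpoint of [2.163437, 2.212500] = 2.187969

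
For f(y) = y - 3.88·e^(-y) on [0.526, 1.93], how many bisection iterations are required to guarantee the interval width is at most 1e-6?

21

Initial width b − a = 1.93 − 0.526 = 1.404000.
After n steps the width is (b−a)/2^n; need (b−a)/2^n ≤ 1e-6.
So n ≥ log₂(1.404000/1e-6) = log₂(1404000.0000) ≈ 20.4211.
Hence n = 21.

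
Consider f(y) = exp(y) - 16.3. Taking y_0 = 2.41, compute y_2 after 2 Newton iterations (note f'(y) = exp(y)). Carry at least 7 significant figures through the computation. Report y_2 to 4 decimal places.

2.7945

y_0 = 2.410000: f = -5.166039, f' = 11.133961 → y_1 = 2.410000 - (-5.166039)/(11.133961) = 2.873989
y_1 = 2.873989: f = 1.407518, f' = 17.707518 → y_2 = 2.873989 - (1.407518)/(17.707518) = 2.794502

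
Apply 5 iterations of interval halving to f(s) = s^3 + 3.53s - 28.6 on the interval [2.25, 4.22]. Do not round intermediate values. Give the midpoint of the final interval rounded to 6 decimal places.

f(2.250000) = -9.266875, f(4.220000) = 61.448048 (opposite signs)
step 1: m = 3.235000, f(m) = 16.674553 > 0 → root in [2.250000, 3.235000]
step 2: m = 2.742500, f(m) = 1.708207 > 0 → root in [2.250000, 2.742500]
step 3: m = 2.496250, f(m) = -4.233445 < 0 → root in [2.496250, 2.742500]
step 4: m = 2.619375, f(m) = -1.381746 < 0 → root in [2.619375, 2.742500]
step 5: m = 2.680937, f(m) = 0.132749 > 0 → root in [2.619375, 2.680937]
Midpoint of [2.619375, 2.680937] = 2.650156

2.650156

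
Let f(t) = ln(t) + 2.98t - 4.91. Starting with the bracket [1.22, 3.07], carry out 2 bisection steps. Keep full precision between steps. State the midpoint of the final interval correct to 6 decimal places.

1.451250

f(1.220000) = -1.075549, f(3.070000) = 5.360278 (opposite signs)
step 1: m = 2.145000, f(m) = 2.245240 > 0 → root in [1.220000, 2.145000]
step 2: m = 1.682500, f(m) = 0.624131 > 0 → root in [1.220000, 1.682500]
Midpoint of [1.220000, 1.682500] = 1.451250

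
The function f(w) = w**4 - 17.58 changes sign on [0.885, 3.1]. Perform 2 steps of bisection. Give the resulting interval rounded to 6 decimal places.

f(0.885000) = -16.966559, f(3.100000) = 74.772100 (opposite signs)
step 1: m = 1.992500, f(m) = -1.818653 < 0 → root in [1.992500, 3.100000]
step 2: m = 2.546250, f(m) = 24.454334 > 0 → root in [1.992500, 2.546250]

[1.992500, 2.546250]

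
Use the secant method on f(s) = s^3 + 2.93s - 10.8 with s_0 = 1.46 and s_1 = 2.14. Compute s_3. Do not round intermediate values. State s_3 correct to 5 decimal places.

f(s_0) = -3.410064, f(s_1) = 5.270544
s_2 = 2.140000 - (5.270544)·(2.140000 - 1.460000)/(5.270544 - (-3.410064)) = 1.727129; f(s_2) = -0.587528
s_3 = 1.727129 - (-0.587528)·(1.727129 - 2.140000)/(-0.587528 - (5.270544)) = 1.768538; f(s_3) = -0.086686

1.76854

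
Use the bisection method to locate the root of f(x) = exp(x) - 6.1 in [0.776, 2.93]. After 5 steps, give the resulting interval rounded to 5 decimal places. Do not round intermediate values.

[1.78569, 1.85300]

f(0.776000) = -3.927236, f(2.930000) = 12.627630 (opposite signs)
step 1: m = 1.853000, f(m) = 0.278928 > 0 → root in [0.776000, 1.853000]
step 2: m = 1.314500, f(m) = -2.377111 < 0 → root in [1.314500, 1.853000]
step 3: m = 1.583750, f(m) = -1.226804 < 0 → root in [1.583750, 1.853000]
step 4: m = 1.718375, f(m) = -0.524539 < 0 → root in [1.718375, 1.853000]
step 5: m = 1.785688, f(m) = -0.136321 < 0 → root in [1.785688, 1.853000]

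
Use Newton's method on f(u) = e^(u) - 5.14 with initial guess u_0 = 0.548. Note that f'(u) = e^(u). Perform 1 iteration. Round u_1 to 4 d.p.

2.5195

Newton update: u ← u − f(u)/f'(u).
u_0 = 0.548000: f = -3.410210, f' = 1.729790 → u_1 = 0.548000 - (-3.410210)/(1.729790) = 2.519459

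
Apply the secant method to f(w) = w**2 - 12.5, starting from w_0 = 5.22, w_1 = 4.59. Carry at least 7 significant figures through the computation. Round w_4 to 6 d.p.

f(w_0) = 14.748400, f(w_1) = 8.568100
w_2 = 4.590000 - (8.568100)·(4.590000 - 5.220000)/(8.568100 - (14.748400)) = 3.716595; f(w_2) = 1.313081
w_3 = 3.716595 - (1.313081)·(3.716595 - 4.590000)/(1.313081 - (8.568100)) = 3.558518; f(w_3) = 0.163053
w_4 = 3.558518 - (0.163053)·(3.558518 - 3.716595)/(0.163053 - (1.313081)) = 3.536106; f(w_4) = 0.004045

3.536106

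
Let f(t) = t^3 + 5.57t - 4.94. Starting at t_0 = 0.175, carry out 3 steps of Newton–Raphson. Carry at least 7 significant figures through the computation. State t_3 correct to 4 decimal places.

f'(t) = 3t^2 + 5.57
t_0 = 0.175000: f = -3.959891, f' = 5.661875 → t_1 = 0.175000 - (-3.959891)/(5.661875) = 0.874396
t_1 = 0.874396: f = 0.598918, f' = 7.863703 → t_2 = 0.874396 - (0.598918)/(7.863703) = 0.798233
t_2 = 0.798233: f = 0.014775, f' = 7.481529 → t_3 = 0.798233 - (0.014775)/(7.481529) = 0.796258

0.7963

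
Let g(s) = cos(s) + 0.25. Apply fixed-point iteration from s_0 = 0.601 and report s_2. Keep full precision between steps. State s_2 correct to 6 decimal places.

0.725934

s_1 = g(0.601000) = 1.074771
s_2 = g(1.074771) = 0.725934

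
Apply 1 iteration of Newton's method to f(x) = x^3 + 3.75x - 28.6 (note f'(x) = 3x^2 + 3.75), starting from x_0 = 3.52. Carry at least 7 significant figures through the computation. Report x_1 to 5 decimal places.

2.83052

Newton update: x ← x − f(x)/f'(x).
x_0 = 3.520000: f = 28.214208, f' = 40.921200 → x_1 = 3.520000 - (28.214208)/(40.921200) = 2.830523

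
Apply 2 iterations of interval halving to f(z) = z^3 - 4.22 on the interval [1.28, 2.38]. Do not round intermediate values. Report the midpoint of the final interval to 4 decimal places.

1.6925

f(1.280000) = -2.122848, f(2.380000) = 9.261272 (opposite signs)
step 1: m = 1.830000, f(m) = 1.908487 > 0 → root in [1.280000, 1.830000]
step 2: m = 1.555000, f(m) = -0.459971 < 0 → root in [1.555000, 1.830000]
Midpoint of [1.555000, 1.830000] = 1.692500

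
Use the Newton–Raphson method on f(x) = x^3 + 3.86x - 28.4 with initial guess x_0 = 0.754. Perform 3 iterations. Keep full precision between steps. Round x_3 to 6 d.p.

2.877258

f'(x) = 3x^2 + 3.86
x_0 = 0.754000: f = -25.060899, f' = 5.565548 → x_1 = 0.754000 - (-25.060899)/(5.565548) = 5.256863
x_1 = 5.256863: f = 137.162824, f' = 86.763819 → x_2 = 5.256863 - (137.162824)/(86.763819) = 3.675987
x_2 = 3.675987: f = 35.462481, f' = 44.398640 → x_3 = 3.675987 - (35.462481)/(44.398640) = 2.877258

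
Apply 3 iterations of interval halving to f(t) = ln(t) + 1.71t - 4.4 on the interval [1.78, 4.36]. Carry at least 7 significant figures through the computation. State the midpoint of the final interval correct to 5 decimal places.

f(1.780000) = -0.779587, f(4.360000) = 4.528072 (opposite signs)
step 1: m = 3.070000, f(m) = 1.971378 > 0 → root in [1.780000, 3.070000]
step 2: m = 2.425000, f(m) = 0.632582 > 0 → root in [1.780000, 2.425000]
step 3: m = 2.102500, f(m) = -0.061598 < 0 → root in [2.102500, 2.425000]
Midpoint of [2.102500, 2.425000] = 2.263750

2.26375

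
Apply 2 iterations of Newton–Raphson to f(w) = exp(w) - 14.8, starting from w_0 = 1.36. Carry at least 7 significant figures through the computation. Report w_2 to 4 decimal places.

Newton update: w ← w − f(w)/f'(w).
f'(w) = exp(w)
w_0 = 1.360000: f = -10.903807, f' = 3.896193 → w_1 = 1.360000 - (-10.903807)/(3.896193) = 4.158579
w_1 = 4.158579: f = 49.180574, f' = 63.980574 → w_2 = 4.158579 - (49.180574)/(63.980574) = 3.389900

3.3899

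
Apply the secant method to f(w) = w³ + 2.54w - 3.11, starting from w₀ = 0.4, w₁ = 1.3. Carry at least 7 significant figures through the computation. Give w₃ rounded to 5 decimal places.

Secant update: w_(k+1) = w_k − f(w_k)·(w_k − w_(k-1))/(f(w_k) − f(w_(k-1))).
f(w_0) = -2.030000, f(w_1) = 2.389000
w_2 = 1.300000 - (2.389000)·(1.300000 - 0.400000)/(2.389000 - (-2.030000)) = 0.813442; f(w_2) = -0.505613
w_3 = 0.813442 - (-0.505613)·(0.813442 - 1.300000)/(-0.505613 - (2.389000)) = 0.898431; f(w_3) = -0.102792

0.89843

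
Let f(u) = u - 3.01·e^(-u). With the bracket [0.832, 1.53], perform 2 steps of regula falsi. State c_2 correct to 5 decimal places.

1.05312

f(0.832000) = -0.477886, f(1.530000) = 0.878228
step 1: c = 1.077971, f(c) = 0.053712 > 0 → new bracket [0.832000, 1.077971]
step 2: c = 1.053118, f(c) = 0.003085 > 0 → new bracket [0.832000, 1.053118]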